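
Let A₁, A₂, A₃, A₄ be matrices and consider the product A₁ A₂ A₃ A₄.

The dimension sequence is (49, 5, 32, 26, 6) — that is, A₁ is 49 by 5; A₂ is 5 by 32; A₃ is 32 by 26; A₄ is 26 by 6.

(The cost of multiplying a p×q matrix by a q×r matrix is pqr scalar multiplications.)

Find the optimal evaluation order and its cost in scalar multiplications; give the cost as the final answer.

Adjacent pairs: A₁A₂ = 49·5·32 = 7840; A₂A₃ = 5·32·26 = 4160; A₃A₄ = 32·26·6 = 4992.
Length 3: A₁..A₃: k=1: 0+4160+49·5·26=10530; k=2: 7840+0+49·32·26=48608 → min 10530 | A₂..A₄: k=2: 0+4992+5·32·6=5952; k=3: 4160+0+5·26·6=4940 → min 4940.
Length 4: A₁..A₄: k=1: 0+4940+49·5·6=6410; k=2: 7840+4992+49·32·6=22240; k=3: 10530+0+49·26·6=18174 → min 6410.
Optimal parenthesization: (A₁ ((A₂ A₃) A₄)) with cost 6410.

6410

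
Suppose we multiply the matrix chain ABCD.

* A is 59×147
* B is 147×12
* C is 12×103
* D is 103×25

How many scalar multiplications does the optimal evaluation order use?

Adjacent pairs: AB = 59·147·12 = 104076; BC = 147·12·103 = 181692; CD = 12·103·25 = 30900.
Length 3: A..C: k=1: 0+181692+59·147·103=1075011; k=2: 104076+0+59·12·103=177000 → min 177000 | B..D: k=2: 0+30900+147·12·25=75000; k=3: 181692+0+147·103·25=560217 → min 75000.
Length 4: A..D: k=1: 0+75000+59·147·25=291825; k=2: 104076+30900+59·12·25=152676; k=3: 177000+0+59·103·25=328925 → min 152676.
Optimal order: ((AB)(CD)) with cost 152676.

152676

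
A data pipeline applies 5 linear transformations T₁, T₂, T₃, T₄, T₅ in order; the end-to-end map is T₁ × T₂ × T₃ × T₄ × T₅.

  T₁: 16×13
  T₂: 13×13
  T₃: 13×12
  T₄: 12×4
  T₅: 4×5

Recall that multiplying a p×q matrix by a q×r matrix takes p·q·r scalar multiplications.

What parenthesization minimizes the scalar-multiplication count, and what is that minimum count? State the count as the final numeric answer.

Adjacent pairs: T₁T₂ = 16·13·13 = 2704; T₂T₃ = 13·13·12 = 2028; T₃T₄ = 13·12·4 = 624; T₄T₅ = 12·4·5 = 240.
Length 3: T₁..T₃: k=1: 0+2028+16·13·12=4524; k=2: 2704+0+16·13·12=5200 → min 4524 | T₂..T₄: k=2: 0+624+13·13·4=1300; k=3: 2028+0+13·12·4=2652 → min 1300 | T₃..T₅: k=3: 0+240+13·12·5=1020; k=4: 624+0+13·4·5=884 → min 884.
Length 4: T₁..T₄: k=1: 0+1300+16·13·4=2132; k=2: 2704+624+16·13·4=4160; k=3: 4524+0+16·12·4=5292 → min 2132 | T₂..T₅: k=2: 0+884+13·13·5=1729; k=3: 2028+240+13·12·5=3048; k=4: 1300+0+13·4·5=1560 → min 1560.
Length 5: T₁..T₅: k=1: 0+1560+16·13·5=2600; k=2: 2704+884+16·13·5=4628; k=3: 4524+240+16·12·5=5724; k=4: 2132+0+16·4·5=2452 → min 2452.
Optimal parenthesization: ((T₁ × (T₂ × (T₃ × T₄))) × T₅) with cost 2452.

2452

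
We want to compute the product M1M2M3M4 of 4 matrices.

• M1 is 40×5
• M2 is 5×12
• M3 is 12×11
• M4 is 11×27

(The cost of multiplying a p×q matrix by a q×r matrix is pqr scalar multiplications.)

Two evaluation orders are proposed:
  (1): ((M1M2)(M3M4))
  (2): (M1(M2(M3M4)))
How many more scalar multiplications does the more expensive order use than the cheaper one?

Order (1) = ((M1M2)(M3M4)): (M1M2): 40×5 by 5×12 → 40×12, cost 40·5·12 = 2400; (M3M4): 12×11 by 11×27 → 12×27, cost 12·11·27 = 3564; ((M1M2)(M3M4)): 40×12 by 12×27 → 40×27, cost 40·12·27 = 12960; cumulative 18924. Total 18924.
Order (2) = (M1(M2(M3M4))): (M3M4): 12×11 by 11×27 → 12×27, cost 12·11·27 = 3564; (M2(M3M4)): 5×12 by 12×27 → 5×27, cost 5·12·27 = 1620; cumulative 5184; (M1(M2(M3M4))): 40×5 by 5×27 → 40×27, cost 40·5·27 = 5400; cumulative 10584. Total 10584.
Difference: |18924 − 10584| = 8340.

8340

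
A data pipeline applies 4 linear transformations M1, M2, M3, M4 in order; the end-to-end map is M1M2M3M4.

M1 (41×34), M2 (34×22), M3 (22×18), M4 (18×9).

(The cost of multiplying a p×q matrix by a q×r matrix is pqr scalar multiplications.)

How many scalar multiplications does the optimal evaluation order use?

Adjacent pairs: M1M2 = 41·34·22 = 30668; M2M3 = 34·22·18 = 13464; M3M4 = 22·18·9 = 3564.
Length 3: M1..M3: k=1: 0+13464+41·34·18=38556; k=2: 30668+0+41·22·18=46904 → min 38556 | M2..M4: k=2: 0+3564+34·22·9=10296; k=3: 13464+0+34·18·9=18972 → min 10296.
Length 4: M1..M4: k=1: 0+10296+41·34·9=22842; k=2: 30668+3564+41·22·9=42350; k=3: 38556+0+41·18·9=45198 → min 22842.
Optimal order: (M1(M2(M3M4))) with cost 22842.

22842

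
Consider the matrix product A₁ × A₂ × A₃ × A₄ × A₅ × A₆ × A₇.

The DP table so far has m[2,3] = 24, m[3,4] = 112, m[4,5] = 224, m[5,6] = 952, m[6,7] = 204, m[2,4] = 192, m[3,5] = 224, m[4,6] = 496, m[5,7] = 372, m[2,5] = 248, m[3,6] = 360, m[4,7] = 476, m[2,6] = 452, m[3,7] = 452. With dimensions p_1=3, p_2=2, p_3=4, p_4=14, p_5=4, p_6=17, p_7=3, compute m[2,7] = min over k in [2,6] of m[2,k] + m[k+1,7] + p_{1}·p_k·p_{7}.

m[2,7] = min over k∈[2,6] of m[2,k]+m[k+1,7]+p_{1}·p_k·p_{7}.
k=2: 0 + 452 + 3·2·3 = 470; k=3: 24 + 476 + 3·4·3 = 536; k=4: 192 + 372 + 3·14·3 = 690; k=5: 248 + 204 + 3·4·3 = 488; k=6: 452 + 0 + 3·17·3 = 605.
Minimum: 470 at k=2.

470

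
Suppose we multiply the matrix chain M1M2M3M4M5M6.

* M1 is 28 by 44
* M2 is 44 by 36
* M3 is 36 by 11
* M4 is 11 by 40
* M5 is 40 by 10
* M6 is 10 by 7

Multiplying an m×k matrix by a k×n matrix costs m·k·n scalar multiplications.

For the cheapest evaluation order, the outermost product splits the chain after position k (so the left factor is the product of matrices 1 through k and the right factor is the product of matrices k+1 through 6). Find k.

Adjacent pairs: M1M2 = 28·44·36 = 44352; M2M3 = 44·36·11 = 17424; M3M4 = 36·11·40 = 15840; M4M5 = 11·40·10 = 4400; M5M6 = 40·10·7 = 2800.
Length 3: M1..M3: k=1: 0+17424+28·44·11=30976; k=2: 44352+0+28·36·11=55440 → min 30976 | M2..M4: k=2: 0+15840+44·36·40=79200; k=3: 17424+0+44·11·40=36784 → min 36784 | M3..M5: k=3: 0+4400+36·11·10=8360; k=4: 15840+0+36·40·10=30240 → min 8360 | M4..M6: k=4: 0+2800+11·40·7=5880; k=5: 4400+0+11·10·7=5170 → min 5170.
Length 4: M1..M4: k=1: 0+36784+28·44·40=86064; k=2: 44352+15840+28·36·40=100512; k=3: 30976+0+28·11·40=43296 → min 43296 | M2..M5: k=2: 0+8360+44·36·10=24200; k=3: 17424+4400+44·11·10=26664; k=4: 36784+0+44·40·10=54384 → min 24200 | M3..M6: k=3: 0+5170+36·11·7=7942; k=4: 15840+2800+36·40·7=28720; k=5: 8360+0+36·10·7=10880 → min 7942.
Length 5: M1..M5: k=1: 0+24200+28·44·10=36520; k=2: 44352+8360+28·36·10=62792; k=3: 30976+4400+28·11·10=38456; k=4: 43296+0+28·40·10=54496 → min 36520 | M2..M6: k=2: 0+7942+44·36·7=19030; k=3: 17424+5170+44·11·7=25982; k=4: 36784+2800+44·40·7=51904; k=5: 24200+0+44·10·7=27280 → min 19030.
Top-level splits: k=1: (M1..M1)·(M2..M6) → 0+19030+28·44·7 = 27654; k=2: (M1..M2)·(M3..M6) → 44352+7942+28·36·7 = 59350; k=3: (M1..M3)·(M4..M6) → 30976+5170+28·11·7 = 38302; k=4: (M1..M4)·(M5..M6) → 43296+2800+28·40·7 = 53936; k=5: (M1..M5)·(M6..M6) → 36520+0+28·10·7 = 38480.
Best split is after M1, i.e. k = 1.

1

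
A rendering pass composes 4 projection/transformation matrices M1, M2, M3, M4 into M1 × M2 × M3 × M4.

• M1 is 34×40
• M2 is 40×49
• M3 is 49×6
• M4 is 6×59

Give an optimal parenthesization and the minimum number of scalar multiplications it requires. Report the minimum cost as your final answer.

31956

Adjacent pairs: M1M2 = 34·40·49 = 66640; M2M3 = 40·49·6 = 11760; M3M4 = 49·6·59 = 17346.
Length 3: M1..M3: k=1: 0+11760+34·40·6=19920; k=2: 66640+0+34·49·6=76636 → min 19920 | M2..M4: k=2: 0+17346+40·49·59=132986; k=3: 11760+0+40·6·59=25920 → min 25920.
Length 4: M1..M4: k=1: 0+25920+34·40·59=106160; k=2: 66640+17346+34·49·59=182280; k=3: 19920+0+34·6·59=31956 → min 31956.
Optimal parenthesization: ((M1 × (M2 × M3)) × M4) with cost 31956.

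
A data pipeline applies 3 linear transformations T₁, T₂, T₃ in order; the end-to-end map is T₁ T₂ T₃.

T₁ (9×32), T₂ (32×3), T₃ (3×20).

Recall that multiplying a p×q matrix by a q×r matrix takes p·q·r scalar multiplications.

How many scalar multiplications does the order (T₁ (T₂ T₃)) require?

(T₂ T₃): 32×3 by 3×20 → 32×20, cost 32·3·20 = 1920
(T₁ (T₂ T₃)): 9×32 by 32×20 → 9×20, cost 9·32·20 = 5760; cumulative 7680
Total: 7680 scalar multiplications.

7680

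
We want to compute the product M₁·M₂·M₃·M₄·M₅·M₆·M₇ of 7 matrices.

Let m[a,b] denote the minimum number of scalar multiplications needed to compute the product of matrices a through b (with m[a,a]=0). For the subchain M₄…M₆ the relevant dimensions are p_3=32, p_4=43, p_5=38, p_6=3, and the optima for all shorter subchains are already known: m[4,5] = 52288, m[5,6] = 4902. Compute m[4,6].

m[4,6] = min over k∈[4,5] of m[4,k]+m[k+1,6]+p_{3}·p_k·p_{6}.
k=4: 0 + 4902 + 32·43·3 = 9030; k=5: 52288 + 0 + 32·38·3 = 55936.
Minimum: 9030 at k=4.

9030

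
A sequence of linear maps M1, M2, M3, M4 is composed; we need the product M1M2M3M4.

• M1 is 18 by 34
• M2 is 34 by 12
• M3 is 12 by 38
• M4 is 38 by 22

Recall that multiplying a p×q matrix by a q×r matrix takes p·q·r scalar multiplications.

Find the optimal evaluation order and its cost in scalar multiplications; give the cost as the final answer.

Adjacent pairs: M1M2 = 18·34·12 = 7344; M2M3 = 34·12·38 = 15504; M3M4 = 12·38·22 = 10032.
Length 3: M1..M3: k=1: 0+15504+18·34·38=38760; k=2: 7344+0+18·12·38=15552 → min 15552 | M2..M4: k=2: 0+10032+34·12·22=19008; k=3: 15504+0+34·38·22=43928 → min 19008.
Length 4: M1..M4: k=1: 0+19008+18·34·22=32472; k=2: 7344+10032+18·12·22=22128; k=3: 15552+0+18·38·22=30600 → min 22128.
Optimal parenthesization: ((M1M2)(M3M4)) with cost 22128.

22128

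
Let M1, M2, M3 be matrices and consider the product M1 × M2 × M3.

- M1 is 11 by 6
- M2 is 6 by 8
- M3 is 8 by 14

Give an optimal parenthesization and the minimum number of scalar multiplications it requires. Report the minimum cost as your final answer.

1596

(M1 × (M2 × M3)): cost 1596.
((M1 × M2) × M3): cost 1760.
Optimal: (M1 × (M2 × M3)) with cost 1596.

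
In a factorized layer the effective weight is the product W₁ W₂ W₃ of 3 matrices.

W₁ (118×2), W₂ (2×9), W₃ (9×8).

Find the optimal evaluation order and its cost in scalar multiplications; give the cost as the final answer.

(W₁ (W₂ W₃)): cost 2032.
((W₁ W₂) W₃): cost 10620.
Optimal: (W₁ (W₂ W₃)) with cost 2032.

2032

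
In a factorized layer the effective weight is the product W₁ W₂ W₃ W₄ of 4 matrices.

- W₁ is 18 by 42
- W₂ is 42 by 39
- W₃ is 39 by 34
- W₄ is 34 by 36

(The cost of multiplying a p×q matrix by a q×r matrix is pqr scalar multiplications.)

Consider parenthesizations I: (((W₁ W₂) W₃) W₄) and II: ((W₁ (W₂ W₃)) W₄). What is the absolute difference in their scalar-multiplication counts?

Order I = (((W₁ W₂) W₃) W₄): (W₁ W₂): 18×42 by 42×39 → 18×39, cost 18·42·39 = 29484; ((W₁ W₂) W₃): 18×39 by 39×34 → 18×34, cost 18·39·34 = 23868; cumulative 53352; (((W₁ W₂) W₃) W₄): 18×34 by 34×36 → 18×36, cost 18·34·36 = 22032; cumulative 75384. Total 75384.
Order II = ((W₁ (W₂ W₃)) W₄): (W₂ W₃): 42×39 by 39×34 → 42×34, cost 42·39·34 = 55692; (W₁ (W₂ W₃)): 18×42 by 42×34 → 18×34, cost 18·42·34 = 25704; cumulative 81396; ((W₁ (W₂ W₃)) W₄): 18×34 by 34×36 → 18×36, cost 18·34·36 = 22032; cumulative 103428. Total 103428.
Difference: |75384 − 103428| = 28044.

28044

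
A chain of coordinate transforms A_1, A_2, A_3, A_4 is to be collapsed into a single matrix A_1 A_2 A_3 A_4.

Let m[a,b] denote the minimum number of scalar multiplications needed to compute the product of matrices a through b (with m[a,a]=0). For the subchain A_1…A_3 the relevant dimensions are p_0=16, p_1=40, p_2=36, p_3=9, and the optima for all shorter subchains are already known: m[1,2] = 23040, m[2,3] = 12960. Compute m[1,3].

m[1,3] = min over k∈[1,2] of m[1,k]+m[k+1,3]+p_{0}·p_k·p_{3}.
k=1: 0 + 12960 + 16·40·9 = 18720; k=2: 23040 + 0 + 16·36·9 = 28224.
Minimum: 18720 at k=1.

18720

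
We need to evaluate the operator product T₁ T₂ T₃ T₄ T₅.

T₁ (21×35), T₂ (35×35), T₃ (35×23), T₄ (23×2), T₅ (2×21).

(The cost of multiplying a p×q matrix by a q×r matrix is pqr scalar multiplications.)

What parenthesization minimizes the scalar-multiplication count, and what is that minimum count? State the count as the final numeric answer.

Adjacent pairs: T₁T₂ = 21·35·35 = 25725; T₂T₃ = 35·35·23 = 28175; T₃T₄ = 35·23·2 = 1610; T₄T₅ = 23·2·21 = 966.
Length 3: T₁..T₃: k=1: 0+28175+21·35·23=45080; k=2: 25725+0+21·35·23=42630 → min 42630 | T₂..T₄: k=2: 0+1610+35·35·2=4060; k=3: 28175+0+35·23·2=29785 → min 4060 | T₃..T₅: k=3: 0+966+35·23·21=17871; k=4: 1610+0+35·2·21=3080 → min 3080.
Length 4: T₁..T₄: k=1: 0+4060+21·35·2=5530; k=2: 25725+1610+21·35·2=28805; k=3: 42630+0+21·23·2=43596 → min 5530 | T₂..T₅: k=2: 0+3080+35·35·21=28805; k=3: 28175+966+35·23·21=46046; k=4: 4060+0+35·2·21=5530 → min 5530.
Length 5: T₁..T₅: k=1: 0+5530+21·35·21=20965; k=2: 25725+3080+21·35·21=44240; k=3: 42630+966+21·23·21=53739; k=4: 5530+0+21·2·21=6412 → min 6412.
Optimal parenthesization: ((T₁ (T₂ (T₃ T₄))) T₅) with cost 6412.

6412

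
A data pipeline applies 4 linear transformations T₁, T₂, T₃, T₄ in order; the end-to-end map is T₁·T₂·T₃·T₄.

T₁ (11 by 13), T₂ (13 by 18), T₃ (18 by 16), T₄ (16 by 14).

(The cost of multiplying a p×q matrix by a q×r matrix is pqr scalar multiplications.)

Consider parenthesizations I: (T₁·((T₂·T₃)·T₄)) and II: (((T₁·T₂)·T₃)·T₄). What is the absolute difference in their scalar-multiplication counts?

452

Order I = (T₁·((T₂·T₃)·T₄)): (T₂·T₃): 13×18 by 18×16 → 13×16, cost 13·18·16 = 3744; ((T₂·T₃)·T₄): 13×16 by 16×14 → 13×14, cost 13·16·14 = 2912; cumulative 6656; (T₁·((T₂·T₃)·T₄)): 11×13 by 13×14 → 11×14, cost 11·13·14 = 2002; cumulative 8658. Total 8658.
Order II = (((T₁·T₂)·T₃)·T₄): (T₁·T₂): 11×13 by 13×18 → 11×18, cost 11·13·18 = 2574; ((T₁·T₂)·T₃): 11×18 by 18×16 → 11×16, cost 11·18·16 = 3168; cumulative 5742; (((T₁·T₂)·T₃)·T₄): 11×16 by 16×14 → 11×14, cost 11·16·14 = 2464; cumulative 8206. Total 8206.
Difference: |8658 − 8206| = 452.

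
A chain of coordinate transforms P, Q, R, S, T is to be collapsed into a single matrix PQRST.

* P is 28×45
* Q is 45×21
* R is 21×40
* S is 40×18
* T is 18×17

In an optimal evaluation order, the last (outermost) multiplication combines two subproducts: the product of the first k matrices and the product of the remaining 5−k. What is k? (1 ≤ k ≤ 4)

Adjacent pairs: PQ = 28·45·21 = 26460; QR = 45·21·40 = 37800; RS = 21·40·18 = 15120; ST = 40·18·17 = 12240.
Length 3: P..R: k=1: 0+37800+28·45·40=88200; k=2: 26460+0+28·21·40=49980 → min 49980 | Q..S: k=2: 0+15120+45·21·18=32130; k=3: 37800+0+45·40·18=70200 → min 32130 | R..T: k=3: 0+12240+21·40·17=26520; k=4: 15120+0+21·18·17=21546 → min 21546.
Length 4: P..S: k=1: 0+32130+28·45·18=54810; k=2: 26460+15120+28·21·18=52164; k=3: 49980+0+28·40·18=70140 → min 52164 | Q..T: k=2: 0+21546+45·21·17=37611; k=3: 37800+12240+45·40·17=80640; k=4: 32130+0+45·18·17=45900 → min 37611.
Top-level splits: k=1: (P..P)·(Q..T) → 0+37611+28·45·17 = 59031; k=2: (P..Q)·(R..T) → 26460+21546+28·21·17 = 58002; k=3: (P..R)·(S..T) → 49980+12240+28·40·17 = 81260; k=4: (P..S)·(T..T) → 52164+0+28·18·17 = 60732.
Best split is after Q, i.e. k = 2.

2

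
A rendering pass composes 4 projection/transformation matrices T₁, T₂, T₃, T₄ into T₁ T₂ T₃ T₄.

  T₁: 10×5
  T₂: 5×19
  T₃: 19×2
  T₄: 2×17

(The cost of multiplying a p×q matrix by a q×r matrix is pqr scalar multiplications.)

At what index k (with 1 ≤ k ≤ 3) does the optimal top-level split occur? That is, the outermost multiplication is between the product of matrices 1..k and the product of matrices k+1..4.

Adjacent pairs: T₁T₂ = 10·5·19 = 950; T₂T₃ = 5·19·2 = 190; T₃T₄ = 19·2·17 = 646.
Length 3: T₁..T₃: k=1: 0+190+10·5·2=290; k=2: 950+0+10·19·2=1330 → min 290 | T₂..T₄: k=2: 0+646+5·19·17=2261; k=3: 190+0+5·2·17=360 → min 360.
Top-level splits: k=1: (T₁..T₁)·(T₂..T₄) → 0+360+10·5·17 = 1210; k=2: (T₁..T₂)·(T₃..T₄) → 950+646+10·19·17 = 4826; k=3: (T₁..T₃)·(T₄..T₄) → 290+0+10·2·17 = 630.
Best split is after T₃, i.e. k = 3.

3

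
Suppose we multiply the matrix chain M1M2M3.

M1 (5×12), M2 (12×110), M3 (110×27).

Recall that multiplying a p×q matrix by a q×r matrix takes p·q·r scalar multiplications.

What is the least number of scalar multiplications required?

21450

Order (M1(M2M3)): (M2M3): 12×110 by 110×27 → 12×27, cost 12·110·27 = 35640; (M1(M2M3)): 5×12 by 12×27 → 5×27, cost 5·12·27 = 1620; cumulative 37260. Total 37260.
Order ((M1M2)M3): (M1M2): 5×12 by 12×110 → 5×110, cost 5·12·110 = 6600; ((M1M2)M3): 5×110 by 110×27 → 5×27, cost 5·110·27 = 14850; cumulative 21450. Total 21450.
Minimum: 21450.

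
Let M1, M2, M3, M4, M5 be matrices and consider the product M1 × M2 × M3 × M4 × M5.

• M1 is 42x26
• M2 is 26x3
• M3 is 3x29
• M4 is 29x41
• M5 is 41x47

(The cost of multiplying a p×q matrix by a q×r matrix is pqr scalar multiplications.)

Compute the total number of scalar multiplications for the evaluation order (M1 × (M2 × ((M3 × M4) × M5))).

(M3 × M4): 3×29 by 29×41 → 3×41, cost 3·29·41 = 3567
((M3 × M4) × M5): 3×41 by 41×47 → 3×47, cost 3·41·47 = 5781; cumulative 9348
(M2 × ((M3 × M4) × M5)): 26×3 by 3×47 → 26×47, cost 26·3·47 = 3666; cumulative 13014
(M1 × (M2 × ((M3 × M4) × M5))): 42×26 by 26×47 → 42×47, cost 42·26·47 = 51324; cumulative 64338
Total: 64338 scalar multiplications.

64338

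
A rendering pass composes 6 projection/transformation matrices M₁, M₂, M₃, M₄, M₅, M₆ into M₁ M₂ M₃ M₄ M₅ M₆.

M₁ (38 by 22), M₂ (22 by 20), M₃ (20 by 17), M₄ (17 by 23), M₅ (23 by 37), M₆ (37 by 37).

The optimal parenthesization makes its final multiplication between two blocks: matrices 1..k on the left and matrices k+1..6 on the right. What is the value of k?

Adjacent pairs: M₁M₂ = 38·22·20 = 16720; M₂M₃ = 22·20·17 = 7480; M₃M₄ = 20·17·23 = 7820; M₄M₅ = 17·23·37 = 14467; M₅M₆ = 23·37·37 = 31487.
Length 3: M₁..M₃: k=1: 0+7480+38·22·17=21692; k=2: 16720+0+38·20·17=29640 → min 21692 | M₂..M₄: k=2: 0+7820+22·20·23=17940; k=3: 7480+0+22·17·23=16082 → min 16082 | M₃..M₅: k=3: 0+14467+20·17·37=27047; k=4: 7820+0+20·23·37=24840 → min 24840 | M₄..M₆: k=4: 0+31487+17·23·37=45954; k=5: 14467+0+17·37·37=37740 → min 37740.
Length 4: M₁..M₄: k=1: 0+16082+38·22·23=35310; k=2: 16720+7820+38·20·23=42020; k=3: 21692+0+38·17·23=36550 → min 35310 | M₂..M₅: k=2: 0+24840+22·20·37=41120; k=3: 7480+14467+22·17·37=35785; k=4: 16082+0+22·23·37=34804 → min 34804 | M₃..M₆: k=3: 0+37740+20·17·37=50320; k=4: 7820+31487+20·23·37=56327; k=5: 24840+0+20·37·37=52220 → min 50320.
Length 5: M₁..M₅: k=1: 0+34804+38·22·37=65736; k=2: 16720+24840+38·20·37=69680; k=3: 21692+14467+38·17·37=60061; k=4: 35310+0+38·23·37=67648 → min 60061 | M₂..M₆: k=2: 0+50320+22·20·37=66600; k=3: 7480+37740+22·17·37=59058; k=4: 16082+31487+22·23·37=66291; k=5: 34804+0+22·37·37=64922 → min 59058.
Top-level splits: k=1: (M₁..M₁)·(M₂..M₆) → 0+59058+38·22·37 = 89990; k=2: (M₁..M₂)·(M₃..M₆) → 16720+50320+38·20·37 = 95160; k=3: (M₁..M₃)·(M₄..M₆) → 21692+37740+38·17·37 = 83334; k=4: (M₁..M₄)·(M₅..M₆) → 35310+31487+38·23·37 = 99135; k=5: (M₁..M₅)·(M₆..M₆) → 60061+0+38·37·37 = 112083.
Best split is after M₃, i.e. k = 3.

3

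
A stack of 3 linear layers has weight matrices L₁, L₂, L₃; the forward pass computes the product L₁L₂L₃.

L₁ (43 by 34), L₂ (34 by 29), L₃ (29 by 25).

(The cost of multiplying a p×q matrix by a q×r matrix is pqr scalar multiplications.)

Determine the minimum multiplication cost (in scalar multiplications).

61200

Order (L₁(L₂L₃)): (L₂L₃): 34×29 by 29×25 → 34×25, cost 34·29·25 = 24650; (L₁(L₂L₃)): 43×34 by 34×25 → 43×25, cost 43·34·25 = 36550; cumulative 61200. Total 61200.
Order ((L₁L₂)L₃): (L₁L₂): 43×34 by 34×29 → 43×29, cost 43·34·29 = 42398; ((L₁L₂)L₃): 43×29 by 29×25 → 43×25, cost 43·29·25 = 31175; cumulative 73573. Total 73573.
Minimum: 61200.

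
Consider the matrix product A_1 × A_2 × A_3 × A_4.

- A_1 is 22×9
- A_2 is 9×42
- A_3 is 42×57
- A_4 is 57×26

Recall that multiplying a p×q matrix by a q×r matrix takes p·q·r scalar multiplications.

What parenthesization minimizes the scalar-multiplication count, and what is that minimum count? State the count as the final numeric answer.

40032

Adjacent pairs: A_1A_2 = 22·9·42 = 8316; A_2A_3 = 9·42·57 = 21546; A_3A_4 = 42·57·26 = 62244.
Length 3: A_1..A_3: k=1: 0+21546+22·9·57=32832; k=2: 8316+0+22·42·57=60984 → min 32832 | A_2..A_4: k=2: 0+62244+9·42·26=72072; k=3: 21546+0+9·57·26=34884 → min 34884.
Length 4: A_1..A_4: k=1: 0+34884+22·9·26=40032; k=2: 8316+62244+22·42·26=94584; k=3: 32832+0+22·57·26=65436 → min 40032.
Optimal parenthesization: (A_1 × ((A_2 × A_3) × A_4)) with cost 40032.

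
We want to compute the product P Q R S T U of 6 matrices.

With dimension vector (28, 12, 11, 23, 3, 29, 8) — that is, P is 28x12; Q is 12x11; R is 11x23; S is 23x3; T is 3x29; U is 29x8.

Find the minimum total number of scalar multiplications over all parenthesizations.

Adjacent pairs: PQ = 28·12·11 = 3696; QR = 12·11·23 = 3036; RS = 11·23·3 = 759; ST = 23·3·29 = 2001; TU = 3·29·8 = 696.
Length 3: P..R: k=1: 0+3036+28·12·23=10764; k=2: 3696+0+28·11·23=10780 → min 10764 | Q..S: k=2: 0+759+12·11·3=1155; k=3: 3036+0+12·23·3=3864 → min 1155 | R..T: k=3: 0+2001+11·23·29=9338; k=4: 759+0+11·3·29=1716 → min 1716 | S..U: k=4: 0+696+23·3·8=1248; k=5: 2001+0+23·29·8=7337 → min 1248.
Length 4: P..S: k=1: 0+1155+28·12·3=2163; k=2: 3696+759+28·11·3=5379; k=3: 10764+0+28·23·3=12696 → min 2163 | Q..T: k=2: 0+1716+12·11·29=5544; k=3: 3036+2001+12·23·29=13041; k=4: 1155+0+12·3·29=2199 → min 2199 | R..U: k=3: 0+1248+11·23·8=3272; k=4: 759+696+11·3·8=1719; k=5: 1716+0+11·29·8=4268 → min 1719.
Length 5: P..T: k=1: 0+2199+28·12·29=11943; k=2: 3696+1716+28·11·29=14344; k=3: 10764+2001+28·23·29=31441; k=4: 2163+0+28·3·29=4599 → min 4599 | Q..U: k=2: 0+1719+12·11·8=2775; k=3: 3036+1248+12·23·8=6492; k=4: 1155+696+12·3·8=2139; k=5: 2199+0+12·29·8=4983 → min 2139.
Length 6: P..U: k=1: 0+2139+28·12·8=4827; k=2: 3696+1719+28·11·8=7879; k=3: 10764+1248+28·23·8=17164; k=4: 2163+696+28·3·8=3531; k=5: 4599+0+28·29·8=11095 → min 3531.
Optimal order: ((P (Q (R S))) (T U)) with cost 3531.

3531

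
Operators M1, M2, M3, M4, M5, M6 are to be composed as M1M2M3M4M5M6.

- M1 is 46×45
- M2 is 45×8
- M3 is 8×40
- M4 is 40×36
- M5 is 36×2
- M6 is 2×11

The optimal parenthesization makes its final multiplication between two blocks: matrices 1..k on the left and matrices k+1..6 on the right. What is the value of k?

5

Adjacent pairs: M1M2 = 46·45·8 = 16560; M2M3 = 45·8·40 = 14400; M3M4 = 8·40·36 = 11520; M4M5 = 40·36·2 = 2880; M5M6 = 36·2·11 = 792.
Length 3: M1..M3: k=1: 0+14400+46·45·40=97200; k=2: 16560+0+46·8·40=31280 → min 31280 | M2..M4: k=2: 0+11520+45·8·36=24480; k=3: 14400+0+45·40·36=79200 → min 24480 | M3..M5: k=3: 0+2880+8·40·2=3520; k=4: 11520+0+8·36·2=12096 → min 3520 | M4..M6: k=4: 0+792+40·36·11=16632; k=5: 2880+0+40·2·11=3760 → min 3760.
Length 4: M1..M4: k=1: 0+24480+46·45·36=99000; k=2: 16560+11520+46·8·36=41328; k=3: 31280+0+46·40·36=97520 → min 41328 | M2..M5: k=2: 0+3520+45·8·2=4240; k=3: 14400+2880+45·40·2=20880; k=4: 24480+0+45·36·2=27720 → min 4240 | M3..M6: k=3: 0+3760+8·40·11=7280; k=4: 11520+792+8·36·11=15480; k=5: 3520+0+8·2·11=3696 → min 3696.
Length 5: M1..M5: k=1: 0+4240+46·45·2=8380; k=2: 16560+3520+46·8·2=20816; k=3: 31280+2880+46·40·2=37840; k=4: 41328+0+46·36·2=44640 → min 8380 | M2..M6: k=2: 0+3696+45·8·11=7656; k=3: 14400+3760+45·40·11=37960; k=4: 24480+792+45·36·11=43092; k=5: 4240+0+45·2·11=5230 → min 5230.
Top-level splits: k=1: (M1..M1)·(M2..M6) → 0+5230+46·45·11 = 28000; k=2: (M1..M2)·(M3..M6) → 16560+3696+46·8·11 = 24304; k=3: (M1..M3)·(M4..M6) → 31280+3760+46·40·11 = 55280; k=4: (M1..M4)·(M5..M6) → 41328+792+46·36·11 = 60336; k=5: (M1..M5)·(M6..M6) → 8380+0+46·2·11 = 9392.
Best split is after M5, i.e. k = 5.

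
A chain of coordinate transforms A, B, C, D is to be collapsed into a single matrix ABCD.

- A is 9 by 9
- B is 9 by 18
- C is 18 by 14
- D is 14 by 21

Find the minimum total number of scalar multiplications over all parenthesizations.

6048

Adjacent pairs: AB = 9·9·18 = 1458; BC = 9·18·14 = 2268; CD = 18·14·21 = 5292.
Length 3: A..C: k=1: 0+2268+9·9·14=3402; k=2: 1458+0+9·18·14=3726 → min 3402 | B..D: k=2: 0+5292+9·18·21=8694; k=3: 2268+0+9·14·21=4914 → min 4914.
Length 4: A..D: k=1: 0+4914+9·9·21=6615; k=2: 1458+5292+9·18·21=10152; k=3: 3402+0+9·14·21=6048 → min 6048.
Optimal order: ((A(BC))D) with cost 6048.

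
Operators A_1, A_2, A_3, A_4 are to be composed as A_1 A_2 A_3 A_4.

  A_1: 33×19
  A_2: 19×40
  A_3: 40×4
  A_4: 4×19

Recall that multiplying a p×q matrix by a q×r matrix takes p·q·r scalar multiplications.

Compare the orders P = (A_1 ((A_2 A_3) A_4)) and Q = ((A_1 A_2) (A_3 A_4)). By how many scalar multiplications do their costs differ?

Order P = (A_1 ((A_2 A_3) A_4)): (A_2 A_3): 19×40 by 40×4 → 19×4, cost 19·40·4 = 3040; ((A_2 A_3) A_4): 19×4 by 4×19 → 19×19, cost 19·4·19 = 1444; cumulative 4484; (A_1 ((A_2 A_3) A_4)): 33×19 by 19×19 → 33×19, cost 33·19·19 = 11913; cumulative 16397. Total 16397.
Order Q = ((A_1 A_2) (A_3 A_4)): (A_1 A_2): 33×19 by 19×40 → 33×40, cost 33·19·40 = 25080; (A_3 A_4): 40×4 by 4×19 → 40×19, cost 40·4·19 = 3040; ((A_1 A_2) (A_3 A_4)): 33×40 by 40×19 → 33×19, cost 33·40·19 = 25080; cumulative 53200. Total 53200.
Difference: |16397 − 53200| = 36803.

36803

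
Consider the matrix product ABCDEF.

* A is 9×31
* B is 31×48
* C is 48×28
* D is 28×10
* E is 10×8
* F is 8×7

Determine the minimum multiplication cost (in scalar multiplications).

24297

Adjacent pairs: AB = 9·31·48 = 13392; BC = 31·48·28 = 41664; CD = 48·28·10 = 13440; DE = 28·10·8 = 2240; EF = 10·8·7 = 560.
Length 3: A..C: k=1: 0+41664+9·31·28=49476; k=2: 13392+0+9·48·28=25488 → min 25488 | B..D: k=2: 0+13440+31·48·10=28320; k=3: 41664+0+31·28·10=50344 → min 28320 | C..E: k=3: 0+2240+48·28·8=12992; k=4: 13440+0+48·10·8=17280 → min 12992 | D..F: k=4: 0+560+28·10·7=2520; k=5: 2240+0+28·8·7=3808 → min 2520.
Length 4: A..D: k=1: 0+28320+9·31·10=31110; k=2: 13392+13440+9·48·10=31152; k=3: 25488+0+9·28·10=28008 → min 28008 | B..E: k=2: 0+12992+31·48·8=24896; k=3: 41664+2240+31·28·8=50848; k=4: 28320+0+31·10·8=30800 → min 24896 | C..F: k=3: 0+2520+48·28·7=11928; k=4: 13440+560+48·10·7=17360; k=5: 12992+0+48·8·7=15680 → min 11928.
Length 5: A..E: k=1: 0+24896+9·31·8=27128; k=2: 13392+12992+9·48·8=29840; k=3: 25488+2240+9·28·8=29744; k=4: 28008+0+9·10·8=28728 → min 27128 | B..F: k=2: 0+11928+31·48·7=22344; k=3: 41664+2520+31·28·7=50260; k=4: 28320+560+31·10·7=31050; k=5: 24896+0+31·8·7=26632 → min 22344.
Length 6: A..F: k=1: 0+22344+9·31·7=24297; k=2: 13392+11928+9·48·7=28344; k=3: 25488+2520+9·28·7=29772; k=4: 28008+560+9·10·7=29198; k=5: 27128+0+9·8·7=27632 → min 24297.
Optimal order: (A(B(C(D(EF))))) with cost 24297.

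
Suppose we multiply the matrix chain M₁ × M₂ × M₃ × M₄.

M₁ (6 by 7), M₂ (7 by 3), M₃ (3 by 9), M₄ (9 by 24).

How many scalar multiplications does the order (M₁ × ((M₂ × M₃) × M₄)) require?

(M₂ × M₃): 7×3 by 3×9 → 7×9, cost 7·3·9 = 189
((M₂ × M₃) × M₄): 7×9 by 9×24 → 7×24, cost 7·9·24 = 1512; cumulative 1701
(M₁ × ((M₂ × M₃) × M₄)): 6×7 by 7×24 → 6×24, cost 6·7·24 = 1008; cumulative 2709
Total: 2709 scalar multiplications.

2709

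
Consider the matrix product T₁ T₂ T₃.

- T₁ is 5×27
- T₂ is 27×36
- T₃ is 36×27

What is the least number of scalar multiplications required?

Order (T₁ (T₂ T₃)): (T₂ T₃): 27×36 by 36×27 → 27×27, cost 27·36·27 = 26244; (T₁ (T₂ T₃)): 5×27 by 27×27 → 5×27, cost 5·27·27 = 3645; cumulative 29889. Total 29889.
Order ((T₁ T₂) T₃): (T₁ T₂): 5×27 by 27×36 → 5×36, cost 5·27·36 = 4860; ((T₁ T₂) T₃): 5×36 by 36×27 → 5×27, cost 5·36·27 = 4860; cumulative 9720. Total 9720.
Minimum: 9720.

9720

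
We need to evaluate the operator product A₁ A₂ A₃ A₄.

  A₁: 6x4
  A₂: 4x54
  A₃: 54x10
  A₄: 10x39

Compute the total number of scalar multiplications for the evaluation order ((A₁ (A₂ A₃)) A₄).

(A₂ A₃): 4×54 by 54×10 → 4×10, cost 4·54·10 = 2160
(A₁ (A₂ A₃)): 6×4 by 4×10 → 6×10, cost 6·4·10 = 240; cumulative 2400
((A₁ (A₂ A₃)) A₄): 6×10 by 10×39 → 6×39, cost 6·10·39 = 2340; cumulative 4740
Total: 4740 scalar multiplications.

4740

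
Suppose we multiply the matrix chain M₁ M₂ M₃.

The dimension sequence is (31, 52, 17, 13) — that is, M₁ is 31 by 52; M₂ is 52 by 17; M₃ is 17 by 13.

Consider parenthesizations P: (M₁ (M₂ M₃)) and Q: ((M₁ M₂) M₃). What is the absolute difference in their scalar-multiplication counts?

1807

Order P = (M₁ (M₂ M₃)): (M₂ M₃): 52×17 by 17×13 → 52×13, cost 52·17·13 = 11492; (M₁ (M₂ M₃)): 31×52 by 52×13 → 31×13, cost 31·52·13 = 20956; cumulative 32448. Total 32448.
Order Q = ((M₁ M₂) M₃): (M₁ M₂): 31×52 by 52×17 → 31×17, cost 31·52·17 = 27404; ((M₁ M₂) M₃): 31×17 by 17×13 → 31×13, cost 31·17·13 = 6851; cumulative 34255. Total 34255.
Difference: |32448 − 34255| = 1807.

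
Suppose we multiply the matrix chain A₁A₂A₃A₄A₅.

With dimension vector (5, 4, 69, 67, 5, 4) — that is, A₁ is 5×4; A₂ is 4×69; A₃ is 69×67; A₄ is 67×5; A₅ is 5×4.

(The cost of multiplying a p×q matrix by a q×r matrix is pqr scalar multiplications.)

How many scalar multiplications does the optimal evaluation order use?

Adjacent pairs: A₁A₂ = 5·4·69 = 1380; A₂A₃ = 4·69·67 = 18492; A₃A₄ = 69·67·5 = 23115; A₄A₅ = 67·5·4 = 1340.
Length 3: A₁..A₃: k=1: 0+18492+5·4·67=19832; k=2: 1380+0+5·69·67=24495 → min 19832 | A₂..A₄: k=2: 0+23115+4·69·5=24495; k=3: 18492+0+4·67·5=19832 → min 19832 | A₃..A₅: k=3: 0+1340+69·67·4=19832; k=4: 23115+0+69·5·4=24495 → min 19832.
Length 4: A₁..A₄: k=1: 0+19832+5·4·5=19932; k=2: 1380+23115+5·69·5=26220; k=3: 19832+0+5·67·5=21507 → min 19932 | A₂..A₅: k=2: 0+19832+4·69·4=20936; k=3: 18492+1340+4·67·4=20904; k=4: 19832+0+4·5·4=19912 → min 19912.
Length 5: A₁..A₅: k=1: 0+19912+5·4·4=19992; k=2: 1380+19832+5·69·4=22592; k=3: 19832+1340+5·67·4=22512; k=4: 19932+0+5·5·4=20032 → min 19992.
Optimal order: (A₁(((A₂A₃)A₄)A₅)) with cost 19992.

19992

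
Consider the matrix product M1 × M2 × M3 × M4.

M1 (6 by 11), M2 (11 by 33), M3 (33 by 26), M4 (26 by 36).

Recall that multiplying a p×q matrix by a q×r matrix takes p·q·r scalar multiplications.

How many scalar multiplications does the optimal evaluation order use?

Adjacent pairs: M1M2 = 6·11·33 = 2178; M2M3 = 11·33·26 = 9438; M3M4 = 33·26·36 = 30888.
Length 3: M1..M3: k=1: 0+9438+6·11·26=11154; k=2: 2178+0+6·33·26=7326 → min 7326 | M2..M4: k=2: 0+30888+11·33·36=43956; k=3: 9438+0+11·26·36=19734 → min 19734.
Length 4: M1..M4: k=1: 0+19734+6·11·36=22110; k=2: 2178+30888+6·33·36=40194; k=3: 7326+0+6·26·36=12942 → min 12942.
Optimal order: (((M1 × M2) × M3) × M4) with cost 12942.

12942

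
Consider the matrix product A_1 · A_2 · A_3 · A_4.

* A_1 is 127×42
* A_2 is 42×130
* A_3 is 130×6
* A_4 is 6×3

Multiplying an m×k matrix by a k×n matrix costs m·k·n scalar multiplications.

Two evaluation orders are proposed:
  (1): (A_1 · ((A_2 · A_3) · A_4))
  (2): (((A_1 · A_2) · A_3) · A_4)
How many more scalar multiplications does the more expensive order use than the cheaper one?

Order (1) = (A_1 · ((A_2 · A_3) · A_4)): (A_2 · A_3): 42×130 by 130×6 → 42×6, cost 42·130·6 = 32760; ((A_2 · A_3) · A_4): 42×6 by 6×3 → 42×3, cost 42·6·3 = 756; cumulative 33516; (A_1 · ((A_2 · A_3) · A_4)): 127×42 by 42×3 → 127×3, cost 127·42·3 = 16002; cumulative 49518. Total 49518.
Order (2) = (((A_1 · A_2) · A_3) · A_4): (A_1 · A_2): 127×42 by 42×130 → 127×130, cost 127·42·130 = 693420; ((A_1 · A_2) · A_3): 127×130 by 130×6 → 127×6, cost 127·130·6 = 99060; cumulative 792480; (((A_1 · A_2) · A_3) · A_4): 127×6 by 6×3 → 127×3, cost 127·6·3 = 2286; cumulative 794766. Total 794766.
Difference: |49518 − 794766| = 745248.

745248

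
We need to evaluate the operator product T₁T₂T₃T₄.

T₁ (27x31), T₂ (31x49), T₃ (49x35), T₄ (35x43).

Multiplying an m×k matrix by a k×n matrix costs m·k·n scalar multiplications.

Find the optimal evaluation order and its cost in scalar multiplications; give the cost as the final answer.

Adjacent pairs: T₁T₂ = 27·31·49 = 41013; T₂T₃ = 31·49·35 = 53165; T₃T₄ = 49·35·43 = 73745.
Length 3: T₁..T₃: k=1: 0+53165+27·31·35=82460; k=2: 41013+0+27·49·35=87318 → min 82460 | T₂..T₄: k=2: 0+73745+31·49·43=139062; k=3: 53165+0+31·35·43=99820 → min 99820.
Length 4: T₁..T₄: k=1: 0+99820+27·31·43=135811; k=2: 41013+73745+27·49·43=171647; k=3: 82460+0+27·35·43=123095 → min 123095.
Optimal parenthesization: ((T₁(T₂T₃))T₄) with cost 123095.

123095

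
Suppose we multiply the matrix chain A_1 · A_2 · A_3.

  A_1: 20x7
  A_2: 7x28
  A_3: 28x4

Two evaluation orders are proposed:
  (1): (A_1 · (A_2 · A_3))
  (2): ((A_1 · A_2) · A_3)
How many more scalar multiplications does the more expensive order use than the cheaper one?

4816

Order (1) = (A_1 · (A_2 · A_3)): (A_2 · A_3): 7×28 by 28×4 → 7×4, cost 7·28·4 = 784; (A_1 · (A_2 · A_3)): 20×7 by 7×4 → 20×4, cost 20·7·4 = 560; cumulative 1344. Total 1344.
Order (2) = ((A_1 · A_2) · A_3): (A_1 · A_2): 20×7 by 7×28 → 20×28, cost 20·7·28 = 3920; ((A_1 · A_2) · A_3): 20×28 by 28×4 → 20×4, cost 20·28·4 = 2240; cumulative 6160. Total 6160.
Difference: |1344 − 6160| = 4816.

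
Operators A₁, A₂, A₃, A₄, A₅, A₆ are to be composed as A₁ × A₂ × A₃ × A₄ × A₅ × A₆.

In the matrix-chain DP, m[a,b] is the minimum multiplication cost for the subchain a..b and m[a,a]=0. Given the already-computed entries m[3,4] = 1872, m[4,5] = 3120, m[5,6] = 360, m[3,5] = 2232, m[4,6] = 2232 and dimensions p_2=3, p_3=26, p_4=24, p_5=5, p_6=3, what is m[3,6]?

2277

m[3,6] = min over k∈[3,5] of m[3,k]+m[k+1,6]+p_{2}·p_k·p_{6}.
k=3: 0 + 2232 + 3·26·3 = 2466; k=4: 1872 + 360 + 3·24·3 = 2448; k=5: 2232 + 0 + 3·5·3 = 2277.
Minimum: 2277 at k=5.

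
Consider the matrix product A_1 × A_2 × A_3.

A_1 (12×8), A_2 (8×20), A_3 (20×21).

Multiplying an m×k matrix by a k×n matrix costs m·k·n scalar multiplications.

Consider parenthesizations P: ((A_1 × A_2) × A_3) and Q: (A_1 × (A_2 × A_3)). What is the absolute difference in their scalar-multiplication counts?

1584

Order P = ((A_1 × A_2) × A_3): (A_1 × A_2): 12×8 by 8×20 → 12×20, cost 12·8·20 = 1920; ((A_1 × A_2) × A_3): 12×20 by 20×21 → 12×21, cost 12·20·21 = 5040; cumulative 6960. Total 6960.
Order Q = (A_1 × (A_2 × A_3)): (A_2 × A_3): 8×20 by 20×21 → 8×21, cost 8·20·21 = 3360; (A_1 × (A_2 × A_3)): 12×8 by 8×21 → 12×21, cost 12·8·21 = 2016; cumulative 5376. Total 5376.
Difference: |6960 − 5376| = 1584.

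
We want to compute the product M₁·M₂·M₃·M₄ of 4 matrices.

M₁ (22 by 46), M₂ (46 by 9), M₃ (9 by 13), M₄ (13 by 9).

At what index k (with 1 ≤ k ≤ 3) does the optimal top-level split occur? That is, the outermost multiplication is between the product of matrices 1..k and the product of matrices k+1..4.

2

Adjacent pairs: M₁M₂ = 22·46·9 = 9108; M₂M₃ = 46·9·13 = 5382; M₃M₄ = 9·13·9 = 1053.
Length 3: M₁..M₃: k=1: 0+5382+22·46·13=18538; k=2: 9108+0+22·9·13=11682 → min 11682 | M₂..M₄: k=2: 0+1053+46·9·9=4779; k=3: 5382+0+46·13·9=10764 → min 4779.
Top-level splits: k=1: (M₁..M₁)·(M₂..M₄) → 0+4779+22·46·9 = 13887; k=2: (M₁..M₂)·(M₃..M₄) → 9108+1053+22·9·9 = 11943; k=3: (M₁..M₃)·(M₄..M₄) → 11682+0+22·13·9 = 14256.
Best split is after M₂, i.e. k = 2.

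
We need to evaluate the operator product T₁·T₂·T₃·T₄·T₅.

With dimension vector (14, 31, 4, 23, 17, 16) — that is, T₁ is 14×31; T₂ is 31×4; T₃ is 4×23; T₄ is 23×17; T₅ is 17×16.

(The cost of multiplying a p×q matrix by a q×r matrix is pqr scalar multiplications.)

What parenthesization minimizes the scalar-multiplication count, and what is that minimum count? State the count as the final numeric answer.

Adjacent pairs: T₁T₂ = 14·31·4 = 1736; T₂T₃ = 31·4·23 = 2852; T₃T₄ = 4·23·17 = 1564; T₄T₅ = 23·17·16 = 6256.
Length 3: T₁..T₃: k=1: 0+2852+14·31·23=12834; k=2: 1736+0+14·4·23=3024 → min 3024 | T₂..T₄: k=2: 0+1564+31·4·17=3672; k=3: 2852+0+31·23·17=14973 → min 3672 | T₃..T₅: k=3: 0+6256+4·23·16=7728; k=4: 1564+0+4·17·16=2652 → min 2652.
Length 4: T₁..T₄: k=1: 0+3672+14·31·17=11050; k=2: 1736+1564+14·4·17=4252; k=3: 3024+0+14·23·17=8498 → min 4252 | T₂..T₅: k=2: 0+2652+31·4·16=4636; k=3: 2852+6256+31·23·16=20516; k=4: 3672+0+31·17·16=12104 → min 4636.
Length 5: T₁..T₅: k=1: 0+4636+14·31·16=11580; k=2: 1736+2652+14·4·16=5284; k=3: 3024+6256+14·23·16=14432; k=4: 4252+0+14·17·16=8060 → min 5284.
Optimal parenthesization: ((T₁·T₂)·((T₃·T₄)·T₅)) with cost 5284.

5284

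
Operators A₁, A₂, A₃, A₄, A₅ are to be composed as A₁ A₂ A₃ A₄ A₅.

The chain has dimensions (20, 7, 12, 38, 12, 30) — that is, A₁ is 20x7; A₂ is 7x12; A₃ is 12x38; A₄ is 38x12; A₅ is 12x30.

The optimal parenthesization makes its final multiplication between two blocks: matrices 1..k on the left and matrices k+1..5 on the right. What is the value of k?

Adjacent pairs: A₁A₂ = 20·7·12 = 1680; A₂A₃ = 7·12·38 = 3192; A₃A₄ = 12·38·12 = 5472; A₄A₅ = 38·12·30 = 13680.
Length 3: A₁..A₃: k=1: 0+3192+20·7·38=8512; k=2: 1680+0+20·12·38=10800 → min 8512 | A₂..A₄: k=2: 0+5472+7·12·12=6480; k=3: 3192+0+7·38·12=6384 → min 6384 | A₃..A₅: k=3: 0+13680+12·38·30=27360; k=4: 5472+0+12·12·30=9792 → min 9792.
Length 4: A₁..A₄: k=1: 0+6384+20·7·12=8064; k=2: 1680+5472+20·12·12=10032; k=3: 8512+0+20·38·12=17632 → min 8064 | A₂..A₅: k=2: 0+9792+7·12·30=12312; k=3: 3192+13680+7·38·30=24852; k=4: 6384+0+7·12·30=8904 → min 8904.
Top-level splits: k=1: (A₁..A₁)·(A₂..A₅) → 0+8904+20·7·30 = 13104; k=2: (A₁..A₂)·(A₃..A₅) → 1680+9792+20·12·30 = 18672; k=3: (A₁..A₃)·(A₄..A₅) → 8512+13680+20·38·30 = 44992; k=4: (A₁..A₄)·(A₅..A₅) → 8064+0+20·12·30 = 15264.
Best split is after A₁, i.e. k = 1.

1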